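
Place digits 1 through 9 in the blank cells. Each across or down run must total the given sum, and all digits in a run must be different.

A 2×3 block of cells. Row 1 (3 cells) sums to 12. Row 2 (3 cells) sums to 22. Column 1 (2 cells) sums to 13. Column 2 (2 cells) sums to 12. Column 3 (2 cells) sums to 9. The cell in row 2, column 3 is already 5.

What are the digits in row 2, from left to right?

(1,3) = 9 − 5 = 4 completes the 9 down.
No cell is forced outright now. (2,1) can only be 8 or 9 (the digits allowed by both its 22 across and its 13 down). If (2,1) = 9: then (1,1) would have to be in {1,2,3,5,6,7} for the 12 across but in {4} for the 13 down — contradiction. So (2,1) = 8.
(1,1) = 13 − 8 = 5 completes the 13 down.
(1,2) = 12 − 9 = 3 completes the 12 across.
(2,2) = 22 − 13 = 9 completes the 22 across.

8 9 5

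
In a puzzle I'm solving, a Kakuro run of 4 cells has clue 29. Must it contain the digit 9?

Yes

The only way to make 29 from 4 distinct digits is {5,7,8,9}, which contains 9.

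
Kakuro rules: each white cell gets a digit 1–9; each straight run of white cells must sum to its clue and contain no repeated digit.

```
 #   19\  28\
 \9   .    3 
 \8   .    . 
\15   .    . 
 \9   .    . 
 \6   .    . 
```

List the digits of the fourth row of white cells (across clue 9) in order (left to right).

R1C1 = 9 − 3 = 6 completes the 9 across.
Given what's placed, R3C1 must be 7 to fit the 15 across and 19 down.
R3C2 = 15 − 7 = 8 completes the 15 across.
Nothing is forced directly, so branch on R5C1, whose candidates are 1 or 2. If R5C1 = 1: then R5C2 would have to be in {5} for the 6 across but in {1,2,4,6,7,9} for the 28 down — contradiction. So R5C1 = 2.
R5C2 = 6 − 2 = 4 completes the 6 across.
Nothing is forced directly, so branch on R2C1, whose candidates are 1 or 3. If R2C1 = 3: then R2C2 would have to be in {5} for the 8 across but in {6,7} for the 28 down — contradiction. So R2C1 = 1.
R2C2 = 8 − 1 = 7 completes the 8 across.
R4C1 = 19 − 16 = 3 completes the 19 down.
R4C2 = 9 − 3 = 6 completes the 9 across.

3 6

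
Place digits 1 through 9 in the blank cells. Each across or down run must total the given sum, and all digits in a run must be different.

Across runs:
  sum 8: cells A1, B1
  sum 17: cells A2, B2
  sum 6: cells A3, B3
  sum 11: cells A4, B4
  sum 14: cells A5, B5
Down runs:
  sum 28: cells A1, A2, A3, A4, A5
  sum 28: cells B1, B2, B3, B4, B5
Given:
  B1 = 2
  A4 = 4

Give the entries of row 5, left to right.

17 in 2 cells must be {8,9}.
A1 = 8 − 2 = 6 completes the 8 across.
B4 = 11 − 4 = 7 completes the 11 across.
Nothing is forced directly, so branch on A2, whose candidates are 8 or 9. If A2 = 8: that forces B2 = 9, A3 = 1, after which B3 would have to be in {5} for the 6 across but in {4,6} for the 28 down — contradiction. So A2 = 9.
B2 = 17 − 9 = 8 completes the 17 across.
Given what's placed, B3 must be 5 to fit the 6 across and 28 down.
Given what's placed, A5 must be 8 to fit the 14 across and 28 down.
B5 = 14 − 8 = 6 completes the 14 across.

8, 6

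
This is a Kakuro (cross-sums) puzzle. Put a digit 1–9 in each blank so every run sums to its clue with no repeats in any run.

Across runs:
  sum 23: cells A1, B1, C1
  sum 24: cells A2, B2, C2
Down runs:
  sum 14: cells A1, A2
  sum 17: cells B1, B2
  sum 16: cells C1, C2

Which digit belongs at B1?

23 in 3 cells must be {6,8,9}; 24 in 3 cells must be {7,8,9}; 17 in 2 cells must be {8,9}.
The 23 across and the 16 down share only 9, so C1 = 9.
C2 = 16 − 9 = 7 completes the 16 down.
Given what's placed, B1 must be 8 to fit the 23 across and 17 down.
B2 = 17 − 8 = 9 completes the 17 down.
A1 = 23 − 17 = 6 completes the 23 across.
A2 = 24 − 16 = 8 completes the 24 across.

8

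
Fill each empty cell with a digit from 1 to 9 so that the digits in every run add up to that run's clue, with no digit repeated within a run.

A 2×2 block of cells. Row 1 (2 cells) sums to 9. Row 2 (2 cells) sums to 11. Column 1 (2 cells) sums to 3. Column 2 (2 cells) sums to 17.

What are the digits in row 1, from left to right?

3 in 2 cells must be {1,2}; 17 in 2 cells must be {8,9}.
The 9 across and the 17 down share only 8, so (1,2) = 8.
The 11 across and the 3 down share only 2, so (2,1) = 2.
(2,2) = 11 − 2 = 9 completes the 11 across.
(1,1) = 9 − 8 = 1 completes the 9 across.

1 8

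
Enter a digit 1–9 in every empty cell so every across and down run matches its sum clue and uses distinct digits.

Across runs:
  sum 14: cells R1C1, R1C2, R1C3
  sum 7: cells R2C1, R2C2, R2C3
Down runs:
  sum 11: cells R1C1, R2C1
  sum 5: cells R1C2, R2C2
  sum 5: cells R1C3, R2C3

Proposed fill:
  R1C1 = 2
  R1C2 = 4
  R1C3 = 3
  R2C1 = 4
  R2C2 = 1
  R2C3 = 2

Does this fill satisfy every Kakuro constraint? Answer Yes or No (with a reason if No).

No — the down run R1C1–R2C1 sums to 6, not 11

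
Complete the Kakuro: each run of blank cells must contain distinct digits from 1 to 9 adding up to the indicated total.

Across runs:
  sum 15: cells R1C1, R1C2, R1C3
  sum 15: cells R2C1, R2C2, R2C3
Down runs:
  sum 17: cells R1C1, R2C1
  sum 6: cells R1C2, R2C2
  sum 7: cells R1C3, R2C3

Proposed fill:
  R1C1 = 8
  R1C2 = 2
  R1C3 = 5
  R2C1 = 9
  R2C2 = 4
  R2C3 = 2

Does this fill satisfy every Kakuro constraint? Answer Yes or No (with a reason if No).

Across: 8+2+5=15; 9+4+2=15. Down: 8+9=17; 2+4=6; 5+2=7. No digit repeats within any run.

Yes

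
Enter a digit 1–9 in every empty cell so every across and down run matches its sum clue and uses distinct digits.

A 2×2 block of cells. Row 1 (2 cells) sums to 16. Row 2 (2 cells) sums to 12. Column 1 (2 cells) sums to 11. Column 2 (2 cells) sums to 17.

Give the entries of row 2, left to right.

4 8

16 in 2 cells must be {7,9}; 17 in 2 cells must be {8,9}.
The 16 across and the 17 down share only 9, so (1,2) = 9.
(2,2) = 17 − 9 = 8 completes the 17 down.
(1,1) = 16 − 9 = 7 completes the 16 across.
(2,1) = 12 − 8 = 4 completes the 12 across.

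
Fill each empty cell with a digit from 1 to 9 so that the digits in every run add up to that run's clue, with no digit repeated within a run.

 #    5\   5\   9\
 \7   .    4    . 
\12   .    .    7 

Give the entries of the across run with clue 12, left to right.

4, 1, 7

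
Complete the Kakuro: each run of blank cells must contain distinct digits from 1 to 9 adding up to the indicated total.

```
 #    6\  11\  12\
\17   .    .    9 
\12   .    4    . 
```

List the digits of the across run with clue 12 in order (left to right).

R1C2 = 11 − 4 = 7 completes the 11 down.
R2C3 = 12 − 9 = 3 completes the 12 down.
R1C1 = 17 − 16 = 1 completes the 17 across.
R2C1 = 12 − 7 = 5 completes the 12 across.

5 4 3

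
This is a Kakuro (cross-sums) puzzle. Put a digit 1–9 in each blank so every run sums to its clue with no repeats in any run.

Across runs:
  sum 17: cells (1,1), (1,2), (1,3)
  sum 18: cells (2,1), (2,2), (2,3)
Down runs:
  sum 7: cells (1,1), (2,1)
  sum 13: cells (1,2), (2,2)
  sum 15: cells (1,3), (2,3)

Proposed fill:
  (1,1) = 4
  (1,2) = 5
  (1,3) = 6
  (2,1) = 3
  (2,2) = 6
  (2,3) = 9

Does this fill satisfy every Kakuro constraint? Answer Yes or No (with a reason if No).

No — the down run (1,2)–(2,2) sums to 11, not 13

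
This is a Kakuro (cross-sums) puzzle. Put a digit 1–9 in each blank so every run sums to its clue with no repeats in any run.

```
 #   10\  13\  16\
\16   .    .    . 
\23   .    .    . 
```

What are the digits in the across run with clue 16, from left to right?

23 in 3 cells must be {6,8,9}; 16 in 2 cells must be {7,9}.
The 23 across and the 16 down share only 9, so R2C3 = 9.
R1C3 = 16 − 9 = 7 completes the 16 down.
Nothing is forced directly, so branch on R2C1, whose candidates are 6 or 8. If R2C1 = 8: then R1C1 would have to be in {1,3,4,5,6,8} for the 16 across but in {2} for the 10 down — contradiction. So R2C1 = 6.
R1C1 = 10 − 6 = 4 completes the 10 down.
R1C2 = 16 − 11 = 5 completes the 16 across.
R2C2 = 23 − 15 = 8 completes the 23 across.

4, 5, 7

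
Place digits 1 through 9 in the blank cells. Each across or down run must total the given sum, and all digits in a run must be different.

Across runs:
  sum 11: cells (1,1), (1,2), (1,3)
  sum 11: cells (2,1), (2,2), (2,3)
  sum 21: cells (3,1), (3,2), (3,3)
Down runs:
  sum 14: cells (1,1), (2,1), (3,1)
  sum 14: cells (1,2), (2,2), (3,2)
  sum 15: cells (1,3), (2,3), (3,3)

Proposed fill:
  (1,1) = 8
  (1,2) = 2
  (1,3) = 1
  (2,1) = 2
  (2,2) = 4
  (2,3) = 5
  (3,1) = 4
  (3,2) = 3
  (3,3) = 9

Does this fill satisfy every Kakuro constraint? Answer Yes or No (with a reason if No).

No — the down run (1,2)–(3,2) sums to 9, not 14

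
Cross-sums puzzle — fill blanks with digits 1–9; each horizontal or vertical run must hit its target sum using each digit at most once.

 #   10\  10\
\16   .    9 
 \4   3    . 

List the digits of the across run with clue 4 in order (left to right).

16 in 2 cells must be {7,9}; 4 in 2 cells must be {1,3}.
R1C1 = 16 − 9 = 7 completes the 16 across.
R2C2 = 4 − 3 = 1 completes the 4 across.

3, 1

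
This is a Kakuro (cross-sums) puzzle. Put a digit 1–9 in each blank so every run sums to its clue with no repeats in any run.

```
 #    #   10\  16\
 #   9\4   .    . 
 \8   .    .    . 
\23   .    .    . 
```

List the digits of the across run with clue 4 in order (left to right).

1 3

4 in 2 cells must be {1,3}; 23 in 3 cells must be {6,8,9}.
Only 6 fits R3C2 under both its across sum 23 and down sum 10.
Given what's placed, R3C1 must be 8 to fit the 23 across and 9 down.
R3C3 = 23 − 14 = 9 completes the 23 across.
R2C1 = 9 − 8 = 1 completes the 9 down.
R2C2 = 3: the only remaining digit allowed by both the 8 across and the 10 down.
R2C3 = 8 − 4 = 4 completes the 8 across.
R1C2 = 10 − 9 = 1 completes the 10 down.
R1C3 = 4 − 1 = 3 completes the 4 across.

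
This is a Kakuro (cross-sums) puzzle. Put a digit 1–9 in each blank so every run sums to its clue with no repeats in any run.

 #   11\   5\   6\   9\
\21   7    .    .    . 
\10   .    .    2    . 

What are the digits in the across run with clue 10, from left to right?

4, 3, 2, 1

10 in 4 cells must be {1,2,3,4}.
R1C3 = 6 − 2 = 4 completes the 6 down.
R2C1 = 11 − 7 = 4 completes the 11 down.
No cell is forced outright now. R1C2 can only be 1 or 2 (the digits allowed by both its 21 across and its 5 down). If R1C2 = 1: then R1C4 would have to be in {9} for the 21 across but in {1,2,3,4,5,6,7,8} for the 9 down — contradiction. So R1C2 = 2.
R1C4 = 21 − 13 = 8 completes the 21 across.
R2C2 = 5 − 2 = 3 completes the 5 down.
R2C4 = 10 − 9 = 1 completes the 10 across.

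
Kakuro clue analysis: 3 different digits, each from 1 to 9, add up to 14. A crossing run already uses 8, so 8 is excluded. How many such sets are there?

6

3 distinct digits from 1–9 sum between 6 and 24.
Dropping sets that contain 8.
Enumerating: {1,4,9}, {1,6,7}, {2,3,9}, {2,5,7}, {3,4,7}, {3,5,6}.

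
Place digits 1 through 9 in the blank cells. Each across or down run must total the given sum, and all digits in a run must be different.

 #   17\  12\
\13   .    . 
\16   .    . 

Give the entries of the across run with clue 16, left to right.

9 7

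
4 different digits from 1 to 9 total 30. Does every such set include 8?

Yes

The only way to make 30 from 4 distinct digits is {6,7,8,9}, which contains 8.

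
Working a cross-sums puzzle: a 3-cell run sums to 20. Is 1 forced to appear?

No

Counterexample: {3,8,9} sums to 20 without using 1.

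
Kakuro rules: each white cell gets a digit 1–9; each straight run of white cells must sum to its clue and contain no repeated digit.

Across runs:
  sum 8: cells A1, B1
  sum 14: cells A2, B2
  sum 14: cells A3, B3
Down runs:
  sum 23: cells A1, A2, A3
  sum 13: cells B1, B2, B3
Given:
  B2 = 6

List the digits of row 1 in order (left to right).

23 in 3 cells must be {6,8,9}.
Only 6 fits A1 under both its across sum 8 and down sum 23.
B1 = 8 − 6 = 2 completes the 8 across.
A2 = 14 − 6 = 8 completes the 14 across.
A3 = 23 − 14 = 9 completes the 23 down.
B3 = 14 − 9 = 5 completes the 14 across.

6 2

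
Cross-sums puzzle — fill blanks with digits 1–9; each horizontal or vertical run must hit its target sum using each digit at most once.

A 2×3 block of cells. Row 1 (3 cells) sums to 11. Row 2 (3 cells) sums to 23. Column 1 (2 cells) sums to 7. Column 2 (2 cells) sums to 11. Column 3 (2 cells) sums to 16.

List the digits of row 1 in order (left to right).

23 in 3 cells must be {6,8,9}; 16 in 2 cells must be {7,9}.
The 11 across and the 16 down share only 7, so (1,3) = 7.
The 23 across and the 7 down share only 6, so (2,1) = 6.
(2,3) = 16 − 7 = 9 completes the 16 down.
(1,1) = 7 − 6 = 1 completes the 7 down.
(1,2) = 11 − 8 = 3 completes the 11 across.
(2,2) = 23 − 15 = 8 completes the 23 across.

1 3 7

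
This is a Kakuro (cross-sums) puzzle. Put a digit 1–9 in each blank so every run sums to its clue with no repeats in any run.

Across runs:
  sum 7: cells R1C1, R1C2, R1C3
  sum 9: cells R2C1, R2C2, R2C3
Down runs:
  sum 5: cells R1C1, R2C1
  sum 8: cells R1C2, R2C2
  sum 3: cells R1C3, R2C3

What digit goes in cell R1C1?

7 in 3 cells must be {1,2,4}; 3 in 2 cells must be {1,2}.
Nothing is forced directly, so branch on R1C2, whose candidates are 1 or 2. If R1C2 = 1: that forces R1C3 = 2, after which R2C2 would have to be in {1,2,3,4,5,6} for the 9 across but in {7} for the 8 down — contradiction. So R1C2 = 2.
Given what's placed, R1C3 must be 1 to fit the 7 across and 3 down.
R2C2 = 8 − 2 = 6 completes the 8 down.
R2C3 = 3 − 1 = 2 completes the 3 down.
R1C1 = 7 − 3 = 4 completes the 7 across.
R2C1 = 9 − 8 = 1 completes the 9 across.

4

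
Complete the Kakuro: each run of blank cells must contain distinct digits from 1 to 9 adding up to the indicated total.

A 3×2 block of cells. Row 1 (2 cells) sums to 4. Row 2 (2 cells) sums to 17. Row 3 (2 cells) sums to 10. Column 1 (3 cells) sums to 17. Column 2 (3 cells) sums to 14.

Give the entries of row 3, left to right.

4 in 2 cells must be {1,3}; 17 in 2 cells must be {8,9}.
Nothing is forced directly, so branch on (1,1), whose candidates are 1 or 3. If (1,1) = 1: that forces (1,2) = 3, (2,1) = 9, after which (2,2) would have to be in {8} for the 17 across but in {2,4,5,6,7,9} for the 14 down — contradiction. So (1,1) = 3.
(1,2) = 4 − 3 = 1 completes the 4 across.
Nothing is forced directly, so branch on (2,1), whose candidates are 8 or 9. If (2,1) = 9: that forces (2,2) = 8, after which (3,1) would have to be in {1,2,3,4,6,7,8,9} for the 10 across but in {5} for the 17 down — contradiction. So (2,1) = 8.
(2,2) = 17 − 8 = 9 completes the 17 across.
(3,1) = 17 − 11 = 6 completes the 17 down.
(3,2) = 10 − 6 = 4 completes the 10 across.

6 4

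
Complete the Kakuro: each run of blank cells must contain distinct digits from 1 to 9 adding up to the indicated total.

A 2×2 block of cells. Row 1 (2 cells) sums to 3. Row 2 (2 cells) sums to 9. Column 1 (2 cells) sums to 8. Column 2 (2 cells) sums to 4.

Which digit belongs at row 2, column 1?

6

3 in 2 cells must be {1,2}; 4 in 2 cells must be {1,3}.
The 3 across and the 4 down share only 1, so (1,2) = 1.
(2,2) = 4 − 1 = 3 completes the 4 down.
(1,1) = 3 − 1 = 2 completes the 3 across.
(2,1) = 9 − 3 = 6 completes the 9 across.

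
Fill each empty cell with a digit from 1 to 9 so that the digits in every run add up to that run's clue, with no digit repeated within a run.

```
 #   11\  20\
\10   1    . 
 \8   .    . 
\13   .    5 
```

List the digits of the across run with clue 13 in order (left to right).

8 5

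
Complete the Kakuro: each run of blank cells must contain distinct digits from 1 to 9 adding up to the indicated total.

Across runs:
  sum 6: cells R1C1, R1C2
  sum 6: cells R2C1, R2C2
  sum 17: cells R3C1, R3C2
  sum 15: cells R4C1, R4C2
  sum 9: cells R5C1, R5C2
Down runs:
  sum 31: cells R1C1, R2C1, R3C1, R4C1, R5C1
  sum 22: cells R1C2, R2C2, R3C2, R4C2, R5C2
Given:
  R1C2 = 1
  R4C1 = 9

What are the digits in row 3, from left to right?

8 9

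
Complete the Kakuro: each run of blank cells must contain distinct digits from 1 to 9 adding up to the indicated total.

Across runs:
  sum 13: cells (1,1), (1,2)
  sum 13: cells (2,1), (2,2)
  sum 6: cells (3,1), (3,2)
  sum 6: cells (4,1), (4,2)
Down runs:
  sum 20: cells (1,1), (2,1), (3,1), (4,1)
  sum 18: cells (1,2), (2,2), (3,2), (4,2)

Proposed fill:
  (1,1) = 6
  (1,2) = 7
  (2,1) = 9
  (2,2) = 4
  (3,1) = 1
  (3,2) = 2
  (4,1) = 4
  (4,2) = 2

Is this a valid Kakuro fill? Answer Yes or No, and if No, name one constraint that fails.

No — the across run (3,1)–(3,2) sums to 3, not 6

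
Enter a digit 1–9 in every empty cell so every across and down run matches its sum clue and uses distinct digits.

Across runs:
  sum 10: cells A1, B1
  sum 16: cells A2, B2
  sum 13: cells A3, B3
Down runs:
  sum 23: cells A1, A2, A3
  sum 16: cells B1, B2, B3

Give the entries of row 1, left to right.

6, 4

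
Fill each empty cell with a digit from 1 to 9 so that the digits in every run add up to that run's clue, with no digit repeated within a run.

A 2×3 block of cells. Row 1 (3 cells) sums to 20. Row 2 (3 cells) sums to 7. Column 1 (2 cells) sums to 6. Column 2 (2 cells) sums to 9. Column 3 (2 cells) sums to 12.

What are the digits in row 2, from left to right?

1, 2, 4

7 in 3 cells must be {1,2,4}.
The 7 across and the 12 down share only 4, so (2,3) = 4.
(1,3) = 12 − 4 = 8 completes the 12 down.
Given what's placed, (1,1) must be 5 to fit the 20 across and 6 down.
(1,2) = 20 − 13 = 7 completes the 20 across.
(2,1) = 6 − 5 = 1 completes the 6 down.
(2,2) = 7 − 5 = 2 completes the 7 across.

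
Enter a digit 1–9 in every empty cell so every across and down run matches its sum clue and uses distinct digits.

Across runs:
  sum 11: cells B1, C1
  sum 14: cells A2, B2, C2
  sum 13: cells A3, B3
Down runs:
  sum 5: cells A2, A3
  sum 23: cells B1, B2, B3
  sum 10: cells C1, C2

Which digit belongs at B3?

9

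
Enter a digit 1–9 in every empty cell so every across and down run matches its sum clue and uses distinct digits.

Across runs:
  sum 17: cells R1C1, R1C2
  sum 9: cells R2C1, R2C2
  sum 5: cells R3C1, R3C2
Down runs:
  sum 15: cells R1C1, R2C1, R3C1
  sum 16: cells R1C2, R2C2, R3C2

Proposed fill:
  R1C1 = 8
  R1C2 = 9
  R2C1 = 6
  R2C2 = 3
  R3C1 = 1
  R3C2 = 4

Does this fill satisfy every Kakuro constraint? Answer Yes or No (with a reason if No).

Yes

Across: 8+9=17; 6+3=9; 1+4=5. Down: 8+6+1=15; 9+3+4=16. No digit repeats within any run.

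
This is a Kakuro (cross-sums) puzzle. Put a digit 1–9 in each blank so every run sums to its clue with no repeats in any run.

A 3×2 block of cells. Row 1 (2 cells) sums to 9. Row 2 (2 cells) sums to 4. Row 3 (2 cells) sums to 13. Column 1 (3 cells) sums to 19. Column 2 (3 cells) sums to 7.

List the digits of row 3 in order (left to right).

9 4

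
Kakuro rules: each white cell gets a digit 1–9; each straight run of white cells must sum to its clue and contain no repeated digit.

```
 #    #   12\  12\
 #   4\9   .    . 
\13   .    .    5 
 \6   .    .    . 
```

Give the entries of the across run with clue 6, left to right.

6 in 3 cells must be {1,2,3}; 4 in 2 cells must be {1,3}.
R2C1 = 1: the only remaining digit allowed by both the 13 across and the 4 down.
R2C2 = 13 − 6 = 7 completes the 13 across.
R3C1 = 4 − 1 = 3 completes the 4 down.
R3C3 = 1: the only remaining digit allowed by both the 6 across and the 12 down.
R1C3 = 12 − 6 = 6 completes the 12 down.
R3C2 = 6 − 4 = 2 completes the 6 across.
R1C2 = 9 − 6 = 3 completes the 9 across.

3, 2, 1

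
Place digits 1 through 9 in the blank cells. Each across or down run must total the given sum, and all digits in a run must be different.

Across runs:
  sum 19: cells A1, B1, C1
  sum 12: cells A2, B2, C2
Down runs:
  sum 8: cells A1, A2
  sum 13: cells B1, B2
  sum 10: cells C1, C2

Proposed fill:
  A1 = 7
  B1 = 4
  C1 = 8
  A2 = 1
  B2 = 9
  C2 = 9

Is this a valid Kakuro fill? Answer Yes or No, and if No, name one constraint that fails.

No — the down run C1–C2 sums to 17, not 10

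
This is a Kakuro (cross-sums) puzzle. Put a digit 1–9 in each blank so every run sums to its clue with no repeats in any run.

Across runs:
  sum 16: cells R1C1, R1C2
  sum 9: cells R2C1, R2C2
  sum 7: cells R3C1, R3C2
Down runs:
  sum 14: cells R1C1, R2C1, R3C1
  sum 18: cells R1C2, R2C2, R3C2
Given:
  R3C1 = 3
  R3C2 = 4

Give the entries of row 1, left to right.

16 in 2 cells must be {7,9}.
Given what's placed, R1C2 must be 9 to fit the 16 across and 18 down.
R2C2 = 18 − 13 = 5 completes the 18 down.
R1C1 = 16 − 9 = 7 completes the 16 across.
R2C1 = 9 − 5 = 4 completes the 9 across.

7 9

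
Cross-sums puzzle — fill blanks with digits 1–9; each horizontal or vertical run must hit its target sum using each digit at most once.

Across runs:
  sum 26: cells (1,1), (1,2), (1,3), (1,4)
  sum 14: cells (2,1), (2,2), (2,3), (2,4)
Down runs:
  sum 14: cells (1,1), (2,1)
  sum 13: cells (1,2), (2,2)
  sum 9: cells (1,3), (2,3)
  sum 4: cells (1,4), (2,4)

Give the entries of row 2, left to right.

4 in 2 cells must be {1,3}.
Only 3 fits (1,4) under both its across sum 26 and down sum 4.
(2,4) = 4 − 3 = 1 completes the 4 down.
Nothing is forced directly, so branch on (1,3), whose candidates are 6 or 8. If (1,3) = 8: then (2,3) would have to be in {2,3,4,5,6,7,8} for the 14 across but in {1} for the 9 down — contradiction. So (1,3) = 6.
(2,3) = 9 − 6 = 3 completes the 9 down.
No cell is forced outright now. (2,1) can only be 6 or 8 (the digits allowed by both its 14 across and its 14 down). If (2,1) = 8: then (1,1) would have to be in {8,9} for the 26 across but in {6} for the 14 down — contradiction. So (2,1) = 6.
(1,1) = 14 − 6 = 8 completes the 14 down.
(1,2) = 26 − 17 = 9 completes the 26 across.
(2,2) = 14 − 10 = 4 completes the 14 across.

6, 4, 3, 1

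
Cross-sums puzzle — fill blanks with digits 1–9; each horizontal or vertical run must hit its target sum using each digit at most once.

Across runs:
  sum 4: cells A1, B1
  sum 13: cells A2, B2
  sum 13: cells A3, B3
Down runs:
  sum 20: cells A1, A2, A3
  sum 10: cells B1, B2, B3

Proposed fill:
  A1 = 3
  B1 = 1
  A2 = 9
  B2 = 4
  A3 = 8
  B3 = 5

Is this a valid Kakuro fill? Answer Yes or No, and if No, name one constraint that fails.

Across: 3+1=4; 9+4=13; 8+5=13. Down: 3+9+8=20; 1+4+5=10. No digit repeats within any run.

Yes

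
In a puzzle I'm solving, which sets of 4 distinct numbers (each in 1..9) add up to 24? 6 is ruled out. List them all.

{2,5,8,9}; {3,4,8,9}; {3,5,7,9}; {4,5,7,8}

4 distinct digits from 1–9 sum between 10 and 30.
Dropping sets that contain 6.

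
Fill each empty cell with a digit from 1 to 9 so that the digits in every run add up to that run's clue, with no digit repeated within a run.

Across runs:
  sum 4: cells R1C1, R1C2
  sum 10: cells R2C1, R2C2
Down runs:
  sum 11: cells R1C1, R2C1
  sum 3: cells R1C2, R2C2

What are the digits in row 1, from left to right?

3, 1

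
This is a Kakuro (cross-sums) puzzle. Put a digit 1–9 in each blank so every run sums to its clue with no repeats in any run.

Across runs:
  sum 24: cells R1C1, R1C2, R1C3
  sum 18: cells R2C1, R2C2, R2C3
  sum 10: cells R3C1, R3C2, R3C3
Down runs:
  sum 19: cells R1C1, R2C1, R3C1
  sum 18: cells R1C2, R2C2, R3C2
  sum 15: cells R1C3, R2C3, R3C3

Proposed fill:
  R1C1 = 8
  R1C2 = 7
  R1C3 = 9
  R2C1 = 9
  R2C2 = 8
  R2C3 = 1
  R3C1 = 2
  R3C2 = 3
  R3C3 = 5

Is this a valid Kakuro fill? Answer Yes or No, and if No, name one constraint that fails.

Across: 8+7+9=24; 9+8+1=18; 2+3+5=10. Down: 8+9+2=19; 7+8+3=18; 9+1+5=15. No digit repeats within any run.

Yes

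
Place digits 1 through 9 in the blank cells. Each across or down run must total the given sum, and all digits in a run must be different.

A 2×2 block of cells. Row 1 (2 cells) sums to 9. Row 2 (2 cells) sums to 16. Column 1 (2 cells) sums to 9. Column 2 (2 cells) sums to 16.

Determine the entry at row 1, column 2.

7

16 in 2 cells must be {7,9}.
The 9 across and the 16 down share only 7, so (1,2) = 7.
The 16 across and the 9 down share only 7, so (2,1) = 7.
(2,2) = 16 − 7 = 9 completes the 16 across.
(1,1) = 9 − 7 = 2 completes the 9 across.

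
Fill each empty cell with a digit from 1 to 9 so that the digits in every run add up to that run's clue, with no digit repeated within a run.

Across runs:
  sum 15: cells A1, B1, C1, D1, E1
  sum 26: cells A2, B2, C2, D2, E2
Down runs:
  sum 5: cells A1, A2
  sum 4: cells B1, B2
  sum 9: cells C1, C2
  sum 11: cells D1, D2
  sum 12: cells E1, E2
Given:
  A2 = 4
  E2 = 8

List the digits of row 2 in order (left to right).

15 in 5 cells must be {1,2,3,4,5}; 4 in 2 cells must be {1,3}.
A1 = 5 − 4 = 1 completes the 5 down.
Given what's placed, B1 must be 3 to fit the 15 across and 4 down.
E1 = 12 − 8 = 4 completes the 12 down.
B2 = 4 − 3 = 1 completes the 4 down.
Nothing is forced directly, so branch on C2, whose candidates are 6 or 7. If C2 = 6: then C1 would have to be in {2,5} for the 15 across but in {3} for the 9 down — contradiction. So C2 = 7.
C1 = 9 − 7 = 2 completes the 9 down.
D1 = 15 − 10 = 5 completes the 15 across.
D2 = 26 − 20 = 6 completes the 26 across.

4, 1, 7, 6, 8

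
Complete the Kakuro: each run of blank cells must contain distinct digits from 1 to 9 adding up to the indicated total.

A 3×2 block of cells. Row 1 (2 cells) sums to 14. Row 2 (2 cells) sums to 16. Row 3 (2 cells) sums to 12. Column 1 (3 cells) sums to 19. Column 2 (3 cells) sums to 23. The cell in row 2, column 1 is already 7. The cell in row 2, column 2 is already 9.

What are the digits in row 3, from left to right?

16 in 2 cells must be {7,9}; 23 in 3 cells must be {6,8,9}.
(3,2) = 8: the only remaining digit allowed by both the 12 across and the 23 down.
(1,2) = 23 − 17 = 6 completes the 23 down.
(3,1) = 12 − 8 = 4 completes the 12 across.
(1,1) = 14 − 6 = 8 completes the 14 across.

4 8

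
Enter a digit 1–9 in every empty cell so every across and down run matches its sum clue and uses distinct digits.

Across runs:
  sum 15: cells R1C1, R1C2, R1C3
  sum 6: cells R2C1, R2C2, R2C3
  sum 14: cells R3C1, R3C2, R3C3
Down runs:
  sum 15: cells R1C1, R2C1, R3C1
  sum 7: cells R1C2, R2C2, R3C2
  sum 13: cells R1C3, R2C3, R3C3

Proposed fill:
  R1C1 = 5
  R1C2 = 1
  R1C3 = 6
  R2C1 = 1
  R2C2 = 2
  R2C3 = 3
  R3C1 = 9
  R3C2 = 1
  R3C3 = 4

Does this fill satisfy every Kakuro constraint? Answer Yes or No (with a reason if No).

No — the down run R1C2–R3C2 sums to 4, not 7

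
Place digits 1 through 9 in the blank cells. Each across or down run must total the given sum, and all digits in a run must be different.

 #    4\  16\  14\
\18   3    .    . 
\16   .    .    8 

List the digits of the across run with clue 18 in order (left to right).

4 in 2 cells must be {1,3}; 16 in 2 cells must be {7,9}.
R1C3 = 14 − 8 = 6 completes the 14 down.
R2C1 = 4 − 3 = 1 completes the 4 down.
R2C2 = 16 − 9 = 7 completes the 16 across.
R1C2 = 18 − 9 = 9 completes the 18 across.

3, 9, 6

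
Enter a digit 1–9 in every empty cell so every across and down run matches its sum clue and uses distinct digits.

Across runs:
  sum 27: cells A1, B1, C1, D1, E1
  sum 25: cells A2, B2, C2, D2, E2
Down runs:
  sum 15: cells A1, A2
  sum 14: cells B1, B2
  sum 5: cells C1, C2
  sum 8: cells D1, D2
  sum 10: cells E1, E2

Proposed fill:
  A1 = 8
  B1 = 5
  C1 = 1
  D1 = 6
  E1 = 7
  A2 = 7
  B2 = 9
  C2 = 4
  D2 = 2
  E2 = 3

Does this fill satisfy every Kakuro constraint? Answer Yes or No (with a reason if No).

Yes

Across: 8+5+1+6+7=27; 7+9+4+2+3=25. Down: 8+7=15; 5+9=14; 1+4=5; 6+2=8; 7+3=10. No digit repeats within any run.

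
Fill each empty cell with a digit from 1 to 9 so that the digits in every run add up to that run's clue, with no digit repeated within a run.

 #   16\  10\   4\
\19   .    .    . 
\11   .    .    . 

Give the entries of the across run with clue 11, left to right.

7, 3, 1

16 in 2 cells must be {7,9}; 4 in 2 cells must be {1,3}.
The 19 across and the 4 down share only 3, so R1C3 = 3.
The 11 across and the 16 down share only 7, so R2C1 = 7.
R2C3 = 4 − 3 = 1 completes the 4 down.
R1C1 = 16 − 7 = 9 completes the 16 down.
R1C2 = 19 − 12 = 7 completes the 19 across.
R2C2 = 11 − 8 = 3 completes the 11 across.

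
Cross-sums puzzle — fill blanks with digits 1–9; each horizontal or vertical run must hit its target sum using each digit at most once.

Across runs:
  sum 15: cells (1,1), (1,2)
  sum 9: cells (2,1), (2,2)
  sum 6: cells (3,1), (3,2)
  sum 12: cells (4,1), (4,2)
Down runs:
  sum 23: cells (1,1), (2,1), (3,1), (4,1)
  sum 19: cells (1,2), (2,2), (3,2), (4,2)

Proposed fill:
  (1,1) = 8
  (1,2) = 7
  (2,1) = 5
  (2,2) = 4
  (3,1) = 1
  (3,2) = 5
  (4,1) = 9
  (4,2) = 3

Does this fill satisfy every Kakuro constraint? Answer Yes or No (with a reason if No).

Across: 8+7=15; 5+4=9; 1+5=6; 9+3=12. Down: 8+5+1+9=23; 7+4+5+3=19. No digit repeats within any run.

Yes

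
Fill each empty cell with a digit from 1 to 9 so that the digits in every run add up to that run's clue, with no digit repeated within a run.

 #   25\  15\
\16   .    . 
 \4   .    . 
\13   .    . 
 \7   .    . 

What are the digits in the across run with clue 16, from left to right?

9 7

16 in 2 cells must be {7,9}; 4 in 2 cells must be {1,3}.
Nothing is forced directly, so branch on R1C1, whose candidates are 7 or 9. If R1C1 = 7: that forces R1C2 = 9, after which R3C2 would have to be in {4,5,6,7,8,9} for the 13 across but in {1,2,3} for the 15 down — contradiction. So R1C1 = 9.
R1C2 = 16 − 9 = 7 completes the 16 across.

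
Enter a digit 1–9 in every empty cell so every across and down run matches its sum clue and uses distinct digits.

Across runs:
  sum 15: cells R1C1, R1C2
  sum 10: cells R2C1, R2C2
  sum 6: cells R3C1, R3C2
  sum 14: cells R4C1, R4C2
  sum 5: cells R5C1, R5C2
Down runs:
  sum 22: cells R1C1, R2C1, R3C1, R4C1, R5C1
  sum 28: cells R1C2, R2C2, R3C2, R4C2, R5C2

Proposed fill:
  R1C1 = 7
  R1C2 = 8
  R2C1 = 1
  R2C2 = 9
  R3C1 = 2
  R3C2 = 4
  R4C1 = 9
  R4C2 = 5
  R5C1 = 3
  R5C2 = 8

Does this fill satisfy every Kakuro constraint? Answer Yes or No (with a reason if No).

No — the down run R1C2–R5C2 sums to 34, not 28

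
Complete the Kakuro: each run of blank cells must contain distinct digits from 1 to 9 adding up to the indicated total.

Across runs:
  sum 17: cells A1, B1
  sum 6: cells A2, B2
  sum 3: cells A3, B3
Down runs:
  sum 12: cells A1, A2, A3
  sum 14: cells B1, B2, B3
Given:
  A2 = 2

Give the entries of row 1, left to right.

9 8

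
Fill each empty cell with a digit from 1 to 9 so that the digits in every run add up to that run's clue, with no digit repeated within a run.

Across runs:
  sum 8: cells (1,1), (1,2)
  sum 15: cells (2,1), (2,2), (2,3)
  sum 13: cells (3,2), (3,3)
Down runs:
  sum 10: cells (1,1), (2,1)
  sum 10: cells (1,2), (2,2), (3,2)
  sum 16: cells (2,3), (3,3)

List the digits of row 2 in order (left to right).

16 in 2 cells must be {7,9}.
Nothing is forced directly, so branch on (2,3), whose candidates are 7 or 9. If (2,3) = 9: that forces (3,3) = 7, (3,2) = 6, (2,2) = 1, (1,2) = 3, after which (2,1) would have to be in {5} for the 15 across but in {1,2,3,4,6,7,8,9} for the 10 down — contradiction. So (2,3) = 7.
(3,3) = 16 − 7 = 9 completes the 16 down.
(3,2) = 13 − 9 = 4 completes the 13 across.
(2,2) = 5: the only remaining digit allowed by both the 15 across and the 10 down.
(1,2) = 10 − 9 = 1 completes the 10 down.
(2,1) = 15 − 12 = 3 completes the 15 across.
(1,1) = 8 − 1 = 7 completes the 8 across.

3, 5, 7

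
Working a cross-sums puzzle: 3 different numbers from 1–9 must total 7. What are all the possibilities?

3 distinct digits from 1–9 sum between 6 and 24.
Only one set works: {1,2,4}.

{1,2,4}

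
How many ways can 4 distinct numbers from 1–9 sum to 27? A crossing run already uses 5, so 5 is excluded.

4 distinct digits from 1–9 sum between 10 and 30.
Dropping sets that contain 5.
Enumerating: {3,7,8,9}, {4,6,8,9}.

2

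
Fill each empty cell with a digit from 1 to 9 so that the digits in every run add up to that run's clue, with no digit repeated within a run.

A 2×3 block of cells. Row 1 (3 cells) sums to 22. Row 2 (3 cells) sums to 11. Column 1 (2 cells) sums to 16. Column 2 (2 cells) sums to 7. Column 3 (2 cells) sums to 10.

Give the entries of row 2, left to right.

7 1 3

16 in 2 cells must be {7,9}.
The 11 across and the 16 down share only 7, so (2,1) = 7.
(1,1) = 16 − 7 = 9 completes the 16 down.
Nothing is forced directly, so branch on (2,2), whose candidates are 1 or 3. If (2,2) = 3: then (1,2) would have to be in {5,6,7,8} for the 22 across but in {4} for the 7 down — contradiction. So (2,2) = 1.
(1,2) = 7 − 1 = 6 completes the 7 down.
(1,3) = 22 − 15 = 7 completes the 22 across.
(2,3) = 11 − 8 = 3 completes the 11 across.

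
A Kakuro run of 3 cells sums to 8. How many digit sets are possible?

2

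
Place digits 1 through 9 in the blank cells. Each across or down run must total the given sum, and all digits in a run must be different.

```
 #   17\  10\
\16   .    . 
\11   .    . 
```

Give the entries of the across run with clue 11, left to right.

8 3

16 in 2 cells must be {7,9}; 17 in 2 cells must be {8,9}.
The 16 across and the 17 down share only 9, so R1C1 = 9.
R1C2 = 16 − 9 = 7 completes the 16 across.
R2C1 = 17 − 9 = 8 completes the 17 down.
R2C2 = 11 − 8 = 3 completes the 11 across.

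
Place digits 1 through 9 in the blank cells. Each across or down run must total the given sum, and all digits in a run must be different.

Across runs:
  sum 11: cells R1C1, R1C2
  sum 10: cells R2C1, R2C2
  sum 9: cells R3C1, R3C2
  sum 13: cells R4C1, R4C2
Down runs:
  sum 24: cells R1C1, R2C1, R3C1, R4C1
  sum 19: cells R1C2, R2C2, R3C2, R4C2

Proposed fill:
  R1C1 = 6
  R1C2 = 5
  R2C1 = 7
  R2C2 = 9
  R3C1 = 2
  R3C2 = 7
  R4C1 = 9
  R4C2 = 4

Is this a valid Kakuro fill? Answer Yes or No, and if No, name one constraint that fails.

No — the down run R1C2–R4C2 sums to 25, not 19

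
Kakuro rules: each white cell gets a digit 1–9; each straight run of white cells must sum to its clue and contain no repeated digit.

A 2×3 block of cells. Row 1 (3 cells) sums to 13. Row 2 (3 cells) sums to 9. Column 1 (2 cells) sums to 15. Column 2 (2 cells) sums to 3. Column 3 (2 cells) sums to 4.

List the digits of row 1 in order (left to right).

3 in 2 cells must be {1,2}; 4 in 2 cells must be {1,3}.
The 9 across and the 15 down share only 6, so (2,1) = 6.
Given what's placed, (2,3) must be 1 to fit the 9 across and 4 down.
(1,1) = 15 − 6 = 9 completes the 15 down.
(1,2) = 1: the only remaining digit allowed by both the 13 across and the 3 down.
(1,3) = 13 − 10 = 3 completes the 13 across.
(2,2) = 9 − 7 = 2 completes the 9 across.

9 1 3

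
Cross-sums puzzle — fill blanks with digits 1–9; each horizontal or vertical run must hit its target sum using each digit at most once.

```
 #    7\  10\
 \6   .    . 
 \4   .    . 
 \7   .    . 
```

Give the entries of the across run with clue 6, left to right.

4 in 2 cells must be {1,3}; 7 in 3 cells must be {1,2,4}.
The 4 across and the 7 down share only 1, so R2C1 = 1.
R2C2 = 4 − 1 = 3 completes the 4 across.
Nothing is forced directly, so branch on R1C1, whose candidates are 2 or 4. If R1C1 = 2: then R1C2 would have to be in {4} for the 6 across but in {1,2,5,6} for the 10 down — contradiction. So R1C1 = 4.
R1C2 = 6 − 4 = 2 completes the 6 across.
R3C1 = 7 − 5 = 2 completes the 7 down.
R3C2 = 7 − 2 = 5 completes the 7 across.

4 2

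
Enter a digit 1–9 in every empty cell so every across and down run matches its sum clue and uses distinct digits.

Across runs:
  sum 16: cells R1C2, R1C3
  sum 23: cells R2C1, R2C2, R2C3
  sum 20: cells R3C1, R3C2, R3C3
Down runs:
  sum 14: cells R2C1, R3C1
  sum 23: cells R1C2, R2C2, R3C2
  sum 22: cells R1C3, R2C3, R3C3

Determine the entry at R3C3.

16 in 2 cells must be {7,9}; 23 in 3 cells must be {6,8,9}.
Only 9 fits R1C2 under both its across sum 16 and down sum 23.
R1C3 = 16 − 9 = 7 completes the 16 across.
Nothing is forced directly, so branch on R2C3, whose candidates are 6 or 9. If R2C3 = 9: that forces R3C3 = 6, after which R3C2 would have to be in {5,9} for the 20 across but in {6,8} for the 23 down — contradiction. So R2C3 = 6.
R2C2 = 8: the only remaining digit allowed by both the 23 across and the 23 down.
R3C2 = 23 − 17 = 6 completes the 23 down.
R3C3 = 22 − 13 = 9 completes the 22 down.

9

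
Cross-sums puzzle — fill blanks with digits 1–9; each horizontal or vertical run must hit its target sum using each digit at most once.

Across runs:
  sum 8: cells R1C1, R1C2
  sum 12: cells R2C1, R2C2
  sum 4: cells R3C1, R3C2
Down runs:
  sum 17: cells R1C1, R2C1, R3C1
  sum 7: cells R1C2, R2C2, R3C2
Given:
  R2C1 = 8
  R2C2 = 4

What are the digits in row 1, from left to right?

4 in 2 cells must be {1,3}; 7 in 3 cells must be {1,2,4}.
Given what's placed, R3C1 must be 3 to fit the 4 across and 17 down.
R3C2 = 4 − 3 = 1 completes the 4 across.
R1C1 = 17 − 11 = 6 completes the 17 down.
R1C2 = 8 − 6 = 2 completes the 8 across.

6, 2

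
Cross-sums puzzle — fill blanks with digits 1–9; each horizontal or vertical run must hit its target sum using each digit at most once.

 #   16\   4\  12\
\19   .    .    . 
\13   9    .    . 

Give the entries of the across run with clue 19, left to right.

16 in 2 cells must be {7,9}; 4 in 2 cells must be {1,3}.
R1C1 = 16 − 9 = 7 completes the 16 down.
Given what's placed, R1C2 must be 3 to fit the 19 across and 4 down.
R1C3 = 19 − 10 = 9 completes the 19 across.
R2C2 = 4 − 3 = 1 completes the 4 down.
R2C3 = 13 − 10 = 3 completes the 13 across.

7, 3, 9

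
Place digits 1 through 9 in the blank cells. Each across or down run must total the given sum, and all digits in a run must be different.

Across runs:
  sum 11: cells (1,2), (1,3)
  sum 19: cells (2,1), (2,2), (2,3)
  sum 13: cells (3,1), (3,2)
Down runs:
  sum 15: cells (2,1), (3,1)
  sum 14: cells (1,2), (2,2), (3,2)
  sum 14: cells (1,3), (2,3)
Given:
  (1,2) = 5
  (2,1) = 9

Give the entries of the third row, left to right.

(1,3) = 11 − 5 = 6 completes the 11 across.
(2,3) = 14 − 6 = 8 completes the 14 down.
(3,1) = 15 − 9 = 6 completes the 15 down.
(3,2) = 13 − 6 = 7 completes the 13 across.
(2,2) = 19 − 17 = 2 completes the 19 across.

6 7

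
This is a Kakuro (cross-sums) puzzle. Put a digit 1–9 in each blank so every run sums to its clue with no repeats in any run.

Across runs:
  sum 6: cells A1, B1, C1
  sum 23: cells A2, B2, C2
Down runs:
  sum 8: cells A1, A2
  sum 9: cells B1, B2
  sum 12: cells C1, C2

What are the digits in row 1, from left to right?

6 in 3 cells must be {1,2,3}; 23 in 3 cells must be {6,8,9}.
The 6 across and the 12 down share only 3, so C1 = 3.
The 23 across and the 8 down share only 6, so A2 = 6.
B2 = 8: the only remaining digit allowed by both the 23 across and the 9 down.
C2 = 23 − 14 = 9 completes the 23 across.
A1 = 8 − 6 = 2 completes the 8 down.
B1 = 6 − 5 = 1 completes the 6 across.

2, 1, 3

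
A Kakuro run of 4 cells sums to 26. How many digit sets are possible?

5

4 distinct digits from 1–9 sum between 10 and 30.
Enumerating: {2,7,8,9}, {3,6,8,9}, {4,5,8,9}, {4,6,7,9}, {5,6,7,8}.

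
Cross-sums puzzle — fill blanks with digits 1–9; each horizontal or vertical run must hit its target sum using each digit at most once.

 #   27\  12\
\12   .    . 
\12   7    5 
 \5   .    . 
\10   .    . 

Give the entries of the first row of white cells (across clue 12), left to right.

Given what's placed, R1C2 must be 4 to fit the 12 across and 12 down.
Given what's placed, R3C1 must be 3 to fit the 5 across and 27 down.
R3C2 = 5 − 3 = 2 completes the 5 across.
R4C2 = 12 − 11 = 1 completes the 12 down.
R1C1 = 12 − 4 = 8 completes the 12 across.
R4C1 = 10 − 1 = 9 completes the 10 across.

8, 4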